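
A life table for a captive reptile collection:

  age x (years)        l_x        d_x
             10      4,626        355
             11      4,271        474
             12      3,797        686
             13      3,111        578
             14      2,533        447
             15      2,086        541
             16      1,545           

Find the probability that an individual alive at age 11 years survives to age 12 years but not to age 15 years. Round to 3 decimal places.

This is the probability of reaching 12 but not 15, conditional on being alive at 11: (l_12 − l_15) / l_11.
= (3,797 − 2,086) / 4,271 = 1,711 / 4,271 = 0.400609.

0.401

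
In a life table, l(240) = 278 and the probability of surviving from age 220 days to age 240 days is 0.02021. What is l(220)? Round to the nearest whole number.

l(220) = l(240) / p = 278 / 0.02021 = 13756.

13756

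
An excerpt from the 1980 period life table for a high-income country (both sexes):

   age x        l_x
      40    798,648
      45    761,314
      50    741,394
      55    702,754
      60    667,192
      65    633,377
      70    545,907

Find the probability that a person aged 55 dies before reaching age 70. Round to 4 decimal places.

P(die before 70 | alive at 55) = 1 − l_70/l_55 = 1 − 545,907/702,754 = (156,847)/702,754 = 0.223189.

0.2232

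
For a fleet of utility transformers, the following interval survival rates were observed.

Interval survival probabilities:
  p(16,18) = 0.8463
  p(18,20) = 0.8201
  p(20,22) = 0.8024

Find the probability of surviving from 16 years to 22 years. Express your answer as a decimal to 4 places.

0.5569

P(survive 16→22) = 0.8463 × 0.8201 × 0.8024.
= 0.556906.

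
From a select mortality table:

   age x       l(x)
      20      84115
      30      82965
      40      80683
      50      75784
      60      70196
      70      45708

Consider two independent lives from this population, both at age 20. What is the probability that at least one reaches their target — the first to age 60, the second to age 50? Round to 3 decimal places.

0.984

p₁ = l(60)/l(20) = 70196/84115 = 0.834524; p₂ = l(50)/l(20) = 75784/84115 = 0.900957.
P(at least one) = 1 − (1−p₁)(1−p₂) = 1 − 0.165476 × 0.099043 = 0.983611.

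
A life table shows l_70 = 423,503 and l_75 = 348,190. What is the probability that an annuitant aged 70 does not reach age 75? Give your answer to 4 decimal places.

P(die before 75 | alive at 70) = 1 − l_75/l_70 = 1 − 348,190/423,503 = (75,313)/423,503 = 0.177833.

0.1778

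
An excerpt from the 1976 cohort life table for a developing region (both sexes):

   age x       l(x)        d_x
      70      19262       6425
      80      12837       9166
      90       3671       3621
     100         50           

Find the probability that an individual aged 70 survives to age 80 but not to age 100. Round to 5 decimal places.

0.66385

This is the probability of reaching 80 but not 100, conditional on being alive at 70: (l(80) − l(100)) / l(70).
= (12837 − 50) / 19262 = 12787 / 19262 = 0.663846.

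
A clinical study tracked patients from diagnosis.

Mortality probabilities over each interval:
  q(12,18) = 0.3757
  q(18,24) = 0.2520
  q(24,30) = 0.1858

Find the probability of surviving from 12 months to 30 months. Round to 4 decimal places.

0.3802

The overall survival probability is (1 − 0.3757) × (1 − 0.2520) × (1 − 0.1858).
= 0.6243 × 0.7480 × 0.8142 = 0.380212.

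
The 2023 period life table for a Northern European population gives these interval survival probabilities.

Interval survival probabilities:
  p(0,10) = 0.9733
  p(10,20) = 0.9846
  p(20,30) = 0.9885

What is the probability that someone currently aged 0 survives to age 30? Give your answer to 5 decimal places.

0.94729

P(survive 0→30) = 0.9733 × 0.9846 × 0.9885.
= 0.947291.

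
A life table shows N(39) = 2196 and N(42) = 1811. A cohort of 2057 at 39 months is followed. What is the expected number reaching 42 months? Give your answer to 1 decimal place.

1696.4

The relevant probability is 1811/2196 = 0.824681.
Expected number = 2057 × 0.824681 = 1696.4.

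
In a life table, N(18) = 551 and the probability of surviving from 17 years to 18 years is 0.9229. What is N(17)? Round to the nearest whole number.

N(17) = N(18) / p = 551 / 0.9229 = 597.

597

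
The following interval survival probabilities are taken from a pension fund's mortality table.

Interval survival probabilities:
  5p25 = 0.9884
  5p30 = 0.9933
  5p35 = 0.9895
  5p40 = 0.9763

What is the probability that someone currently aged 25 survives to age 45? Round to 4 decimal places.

Survival from 25 to 45 is the product of surviving each interval: 0.9884 × 0.9933 × 0.9895 × 0.9763.
= 0.948445.

0.9484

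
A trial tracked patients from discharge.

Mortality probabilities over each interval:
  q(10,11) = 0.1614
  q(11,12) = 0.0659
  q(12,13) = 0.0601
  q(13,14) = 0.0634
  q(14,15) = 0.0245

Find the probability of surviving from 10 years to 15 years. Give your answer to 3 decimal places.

0.673

P(survive 10→15) = (1 − 0.1614) × (1 − 0.0659) × (1 − 0.0601) × (1 − 0.0634) × (1 − 0.0245).
= 0.8386 × 0.9341 × 0.9399 × 0.9366 × 0.9755 = 0.672684.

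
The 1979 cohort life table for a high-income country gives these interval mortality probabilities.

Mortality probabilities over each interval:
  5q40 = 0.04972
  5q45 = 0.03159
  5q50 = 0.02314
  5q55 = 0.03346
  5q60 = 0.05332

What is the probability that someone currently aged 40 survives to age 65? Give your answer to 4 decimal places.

25p40 = (1 − 0.04972) × (1 − 0.03159) × (1 − 0.02314) × (1 − 0.03346) × (1 − 0.05332).
= 0.95028 × 0.96841 × 0.97686 × 0.96654 × 0.94668 = 0.822557.

0.8226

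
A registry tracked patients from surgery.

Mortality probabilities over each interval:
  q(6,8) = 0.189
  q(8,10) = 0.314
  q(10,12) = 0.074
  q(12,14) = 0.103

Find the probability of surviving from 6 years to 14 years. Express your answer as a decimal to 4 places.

0.4621

The overall survival probability is (1 − 0.189) × (1 − 0.314) × (1 − 0.074) × (1 − 0.103).
= 0.811 × 0.686 × 0.926 × 0.897 = 0.462113.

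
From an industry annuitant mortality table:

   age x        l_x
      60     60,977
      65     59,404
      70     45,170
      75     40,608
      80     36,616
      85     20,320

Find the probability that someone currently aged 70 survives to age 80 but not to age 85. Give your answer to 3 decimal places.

We want 10|5q70 = (l_80 − l_85)/l_70.
This is the probability of reaching 80 but not 85, conditional on being alive at 70: (l_80 − l_85) / l_70.
= (36,616 − 20,320) / 45,170 = 16,296 / 45,170 = 0.360770.

0.361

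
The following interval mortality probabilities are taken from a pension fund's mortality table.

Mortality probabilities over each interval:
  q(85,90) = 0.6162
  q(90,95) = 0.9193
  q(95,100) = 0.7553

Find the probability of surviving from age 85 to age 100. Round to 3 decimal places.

0.008

Survival from 85 to 100 is the product of surviving each interval: (1 − 0.6162) × (1 − 0.9193) × (1 − 0.7553).
= 0.3838 × 0.0807 × 0.2447 = 0.007579.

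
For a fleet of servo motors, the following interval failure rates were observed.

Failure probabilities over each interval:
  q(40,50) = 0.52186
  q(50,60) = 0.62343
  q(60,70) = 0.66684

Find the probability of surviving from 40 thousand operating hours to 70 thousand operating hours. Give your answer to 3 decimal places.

0.060

Survival from 40 to 70 is the product of surviving each interval: (1 − 0.52186) × (1 − 0.62343) × (1 − 0.66684).
= 0.47814 × 0.37657 × 0.33316 = 0.059987.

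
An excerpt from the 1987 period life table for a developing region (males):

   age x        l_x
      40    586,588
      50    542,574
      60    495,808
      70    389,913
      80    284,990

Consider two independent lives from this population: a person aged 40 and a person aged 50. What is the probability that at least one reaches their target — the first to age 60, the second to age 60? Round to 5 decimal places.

p₁ = l_60/l_40 = 495,808/586,588 = 0.845241; p₂ = l_60/l_50 = 495,808/542,574 = 0.913807.
P(at least one) = 1 − (1−p₁)(1−p₂) = 1 − 0.154759 × 0.086193 = 0.986661.

0.98666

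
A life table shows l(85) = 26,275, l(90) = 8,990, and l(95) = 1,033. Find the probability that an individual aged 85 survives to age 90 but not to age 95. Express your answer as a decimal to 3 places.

This is the probability of reaching 90 but not 95, conditional on being alive at 85: (l(90) − l(95)) / l(85).
= (8,990 − 1,033) / 26,275 = 7,957 / 26,275 = 0.302835.

0.303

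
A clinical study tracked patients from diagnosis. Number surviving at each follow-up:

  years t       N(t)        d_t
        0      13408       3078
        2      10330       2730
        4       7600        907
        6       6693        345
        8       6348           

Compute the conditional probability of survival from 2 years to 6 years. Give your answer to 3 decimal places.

The conditional survival probability is N(6)/N(2) = 6693/10330 = 0.647919.

0.648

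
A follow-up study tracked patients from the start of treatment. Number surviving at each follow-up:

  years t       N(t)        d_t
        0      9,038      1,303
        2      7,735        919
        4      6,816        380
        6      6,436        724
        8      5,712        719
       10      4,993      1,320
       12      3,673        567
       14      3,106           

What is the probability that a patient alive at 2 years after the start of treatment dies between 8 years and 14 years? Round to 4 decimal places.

This is the probability of reaching 8 but not 14, conditional on being alive at 2: (N(8) − N(14)) / N(2).
= (5,712 − 3,106) / 7,735 = 2,606 / 7,735 = 0.336910.

0.3369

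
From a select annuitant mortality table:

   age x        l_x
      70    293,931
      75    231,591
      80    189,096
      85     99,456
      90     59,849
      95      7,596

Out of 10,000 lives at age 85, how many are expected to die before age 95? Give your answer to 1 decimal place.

9236.2

The relevant probability is 1 − 7,596/99,456 = 0.923625.
Expected number = 10,000 × 0.923625 = 9236.2.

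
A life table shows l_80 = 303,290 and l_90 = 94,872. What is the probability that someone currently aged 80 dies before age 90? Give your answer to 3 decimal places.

0.687

P(die before 90 | alive at 80) = 1 − l_90/l_80 = 1 − 94,872/303,290 = (208,418)/303,290 = 0.687190.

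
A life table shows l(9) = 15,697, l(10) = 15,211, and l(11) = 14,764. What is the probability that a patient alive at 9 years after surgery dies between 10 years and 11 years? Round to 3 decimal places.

0.028

This is the probability of reaching 10 but not 11, conditional on being alive at 9: (l(10) − l(11)) / l(9).
= (15,211 − 14,764) / 15,697 = 447 / 15,697 = 0.028477.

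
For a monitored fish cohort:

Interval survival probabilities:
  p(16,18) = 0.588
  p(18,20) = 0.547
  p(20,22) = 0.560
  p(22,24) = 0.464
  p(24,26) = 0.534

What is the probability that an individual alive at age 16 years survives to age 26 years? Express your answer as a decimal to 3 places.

The overall survival probability is 0.588 × 0.547 × 0.560 × 0.464 × 0.534.
= 0.044628.

0.045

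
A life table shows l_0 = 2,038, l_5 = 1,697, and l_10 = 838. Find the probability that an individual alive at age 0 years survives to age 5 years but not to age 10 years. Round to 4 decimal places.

0.4215

This is the probability of reaching 5 but not 10, conditional on being alive at 0: (l_5 − l_10) / l_0.
= (1,697 − 838) / 2,038 = 859 / 2,038 = 0.421492.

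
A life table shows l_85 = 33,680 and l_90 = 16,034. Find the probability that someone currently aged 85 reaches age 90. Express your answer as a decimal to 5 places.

We want 5p85 = l_90/l_85.
The conditional survival probability is l_90/l_85 = 16,034/33,680 = 0.476069.

0.47607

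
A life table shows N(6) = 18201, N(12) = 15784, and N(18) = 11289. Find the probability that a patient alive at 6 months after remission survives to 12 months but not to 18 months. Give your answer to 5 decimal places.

This is the probability of reaching 12 but not 18, conditional on being alive at 6: (N(12) − N(18)) / N(6).
= (15784 − 11289) / 18201 = 4495 / 18201 = 0.246964.

0.24696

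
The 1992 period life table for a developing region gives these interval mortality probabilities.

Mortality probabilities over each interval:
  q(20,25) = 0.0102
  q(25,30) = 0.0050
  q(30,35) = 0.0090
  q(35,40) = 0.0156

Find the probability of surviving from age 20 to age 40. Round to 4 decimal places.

0.9608

The overall survival probability is (1 − 0.0102) × (1 − 0.0050) × (1 − 0.0090) × (1 − 0.0156).
= 0.9898 × 0.9950 × 0.9910 × 0.9844 = 0.960762.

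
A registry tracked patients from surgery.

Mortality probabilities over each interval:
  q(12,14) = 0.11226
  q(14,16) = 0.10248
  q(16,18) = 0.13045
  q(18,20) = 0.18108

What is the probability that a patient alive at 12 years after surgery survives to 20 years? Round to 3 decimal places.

0.567

Chaining the interval survival probabilities: (1 − 0.11226) × (1 − 0.10248) × (1 − 0.13045) × (1 − 0.18108).
= 0.88774 × 0.89752 × 0.86955 × 0.81892 = 0.567369.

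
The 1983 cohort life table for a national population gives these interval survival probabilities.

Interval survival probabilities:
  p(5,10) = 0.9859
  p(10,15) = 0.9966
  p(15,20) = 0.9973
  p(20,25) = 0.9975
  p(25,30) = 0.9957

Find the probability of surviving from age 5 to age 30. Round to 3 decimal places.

P(survive 5→30) = 0.9859 × 0.9966 × 0.9973 × 0.9975 × 0.9957.
= 0.973242.

0.973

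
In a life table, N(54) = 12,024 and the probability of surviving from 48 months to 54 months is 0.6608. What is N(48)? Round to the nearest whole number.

N(48) = N(54) / p = 12,024 / 0.6608 = 18196.

18196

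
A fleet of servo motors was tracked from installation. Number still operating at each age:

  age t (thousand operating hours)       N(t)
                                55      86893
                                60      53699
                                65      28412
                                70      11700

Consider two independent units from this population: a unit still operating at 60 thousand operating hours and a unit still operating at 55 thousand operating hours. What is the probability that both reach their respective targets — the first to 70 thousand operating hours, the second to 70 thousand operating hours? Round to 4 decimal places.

0.0293

p₁ = N(70)/N(60) = 11700/53699 = 0.217881; p₂ = N(70)/N(55) = 11700/86893 = 0.134648.
P(both) = p₁ × p₂ = 0.217881 × 0.134648 = 0.029337.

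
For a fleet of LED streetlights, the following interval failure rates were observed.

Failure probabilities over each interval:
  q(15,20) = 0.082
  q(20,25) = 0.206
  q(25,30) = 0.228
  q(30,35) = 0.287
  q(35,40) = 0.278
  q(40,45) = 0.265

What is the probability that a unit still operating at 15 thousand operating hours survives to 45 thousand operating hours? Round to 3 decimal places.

0.213

The overall survival probability is (1 − 0.082) × (1 − 0.206) × (1 − 0.228) × (1 − 0.287) × (1 − 0.278) × (1 − 0.265).
= 0.918 × 0.794 × 0.772 × 0.713 × 0.722 × 0.735 = 0.212909.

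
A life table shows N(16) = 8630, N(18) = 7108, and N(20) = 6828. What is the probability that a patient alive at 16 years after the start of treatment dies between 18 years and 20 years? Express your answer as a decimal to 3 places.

This is the probability of reaching 18 but not 20, conditional on being alive at 16: (N(18) − N(20)) / N(16).
= (7108 − 6828) / 8630 = 280 / 8630 = 0.032445.

0.032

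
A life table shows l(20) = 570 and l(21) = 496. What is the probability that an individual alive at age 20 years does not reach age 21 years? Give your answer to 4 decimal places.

P(die before 21 | alive at 20) = 1 − l(21)/l(20) = 1 − 496/570 = (74)/570 = 0.129825.

0.1298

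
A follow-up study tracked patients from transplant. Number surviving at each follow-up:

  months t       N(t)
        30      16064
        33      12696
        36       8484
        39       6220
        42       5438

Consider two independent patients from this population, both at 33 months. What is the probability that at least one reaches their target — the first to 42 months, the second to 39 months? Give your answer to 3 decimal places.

0.708

p₁ = N(42)/N(33) = 5438/12696 = 0.428324; p₂ = N(39)/N(33) = 6220/12696 = 0.489918.
P(at least one) = 1 − (1−p₁)(1−p₂) = 1 − 0.571676 × 0.510082 = 0.708398.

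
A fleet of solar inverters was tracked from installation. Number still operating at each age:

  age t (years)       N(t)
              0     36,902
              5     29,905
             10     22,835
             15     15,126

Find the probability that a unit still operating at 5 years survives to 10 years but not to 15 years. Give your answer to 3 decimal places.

0.258

This is the probability of reaching 10 but not 15, conditional on being operational at 5: (N(10) − N(15)) / N(5).
= (22,835 − 15,126) / 29,905 = 7,709 / 29,905 = 0.257783.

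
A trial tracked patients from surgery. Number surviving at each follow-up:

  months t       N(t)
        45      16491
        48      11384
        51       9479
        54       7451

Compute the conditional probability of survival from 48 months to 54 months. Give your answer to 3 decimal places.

0.655

The conditional survival probability is N(54)/N(48) = 7451/11384 = 0.654515.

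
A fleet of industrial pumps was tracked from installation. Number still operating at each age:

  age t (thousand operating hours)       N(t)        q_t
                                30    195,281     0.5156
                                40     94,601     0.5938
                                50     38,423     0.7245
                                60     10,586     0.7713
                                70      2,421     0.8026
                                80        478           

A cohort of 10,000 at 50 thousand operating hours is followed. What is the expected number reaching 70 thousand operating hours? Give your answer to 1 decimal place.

630.1

The relevant probability is 2,421/38,423 = 0.063009.
Expected number = 10,000 × 0.063009 = 630.1.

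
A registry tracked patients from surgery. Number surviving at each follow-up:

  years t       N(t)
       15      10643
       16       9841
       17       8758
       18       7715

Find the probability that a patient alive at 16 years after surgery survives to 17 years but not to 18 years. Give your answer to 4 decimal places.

0.1060

This is the probability of reaching 17 but not 18, conditional on being alive at 16: (N(17) − N(18)) / N(16).
= (8758 − 7715) / 9841 = 1043 / 9841 = 0.105985.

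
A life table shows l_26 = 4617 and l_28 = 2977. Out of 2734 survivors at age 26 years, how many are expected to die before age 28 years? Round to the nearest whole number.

The relevant probability is 1 − 2977/4617 = 0.355209.
Expected number = 2734 × 0.355209 = 971.

971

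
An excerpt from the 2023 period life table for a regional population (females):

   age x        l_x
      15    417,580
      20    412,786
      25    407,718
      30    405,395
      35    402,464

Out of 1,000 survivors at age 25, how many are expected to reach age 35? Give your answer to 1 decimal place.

987.1

The relevant probability is 402,464/407,718 = 0.987114.
Expected number = 1,000 × 0.987114 = 987.1.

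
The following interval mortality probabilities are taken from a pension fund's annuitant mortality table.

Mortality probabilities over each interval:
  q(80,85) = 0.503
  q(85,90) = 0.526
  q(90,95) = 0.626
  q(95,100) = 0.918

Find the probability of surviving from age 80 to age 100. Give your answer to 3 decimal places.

0.007

The overall survival probability is (1 − 0.503) × (1 − 0.526) × (1 − 0.626) × (1 − 0.918).
= 0.497 × 0.474 × 0.374 × 0.082 = 0.007225.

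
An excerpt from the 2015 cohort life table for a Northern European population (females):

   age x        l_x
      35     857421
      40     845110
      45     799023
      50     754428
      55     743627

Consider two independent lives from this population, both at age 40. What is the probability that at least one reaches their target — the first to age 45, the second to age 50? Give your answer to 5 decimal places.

0.99415

p₁ = l_45/l_40 = 799023/845110 = 0.945466; p₂ = l_50/l_40 = 754428/845110 = 0.892698.
P(at least one) = 1 − (1−p₁)(1−p₂) = 1 − 0.054534 × 0.107302 = 0.994148.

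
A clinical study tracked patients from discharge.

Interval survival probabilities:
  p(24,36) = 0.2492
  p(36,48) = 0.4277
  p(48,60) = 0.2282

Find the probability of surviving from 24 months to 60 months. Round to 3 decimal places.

0.024

The overall survival probability is 0.2492 × 0.4277 × 0.2282.
= 0.024322.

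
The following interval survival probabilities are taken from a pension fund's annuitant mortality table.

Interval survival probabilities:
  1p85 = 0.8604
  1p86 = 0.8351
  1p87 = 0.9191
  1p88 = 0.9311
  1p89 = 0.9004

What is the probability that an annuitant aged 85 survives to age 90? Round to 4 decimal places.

0.5536

Survival from 85 to 90 is the product of surviving each interval: 0.8604 × 0.8351 × 0.9191 × 0.9311 × 0.9004.
= 0.553648.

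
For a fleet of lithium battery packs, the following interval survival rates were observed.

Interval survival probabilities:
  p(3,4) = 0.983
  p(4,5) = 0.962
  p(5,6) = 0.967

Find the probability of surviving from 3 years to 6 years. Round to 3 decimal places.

0.914

Chaining the interval survival probabilities: 0.983 × 0.962 × 0.967.
= 0.914440.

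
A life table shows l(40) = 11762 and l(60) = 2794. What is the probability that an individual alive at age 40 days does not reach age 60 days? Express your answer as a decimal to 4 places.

P(die before 60 | alive at 40) = 1 − l(60)/l(40) = 1 − 2794/11762 = (8968)/11762 = 0.762455.

0.7625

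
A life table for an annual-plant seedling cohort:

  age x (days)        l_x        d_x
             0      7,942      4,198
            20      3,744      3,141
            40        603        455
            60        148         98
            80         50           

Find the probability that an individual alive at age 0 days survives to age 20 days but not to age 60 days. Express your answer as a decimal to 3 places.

This is the probability of reaching 20 but not 60, conditional on being alive at 0: (l_20 − l_60) / l_0.
= (3,744 − 148) / 7,942 = 3,596 / 7,942 = 0.452783.

0.453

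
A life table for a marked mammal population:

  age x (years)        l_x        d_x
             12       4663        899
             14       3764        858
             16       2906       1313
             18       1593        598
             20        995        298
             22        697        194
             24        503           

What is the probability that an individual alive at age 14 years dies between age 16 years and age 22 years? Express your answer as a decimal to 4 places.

This is the probability of reaching 16 but not 22, conditional on being alive at 14: (l_16 − l_22) / l_14.
= (2906 − 697) / 3764 = 2209 / 3764 = 0.586876.

0.5869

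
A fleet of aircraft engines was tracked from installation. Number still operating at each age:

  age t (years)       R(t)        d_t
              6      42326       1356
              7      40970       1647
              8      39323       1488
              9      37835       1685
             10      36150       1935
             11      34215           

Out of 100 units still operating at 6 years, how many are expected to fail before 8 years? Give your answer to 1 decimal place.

7.1

The relevant probability is 1 − 39323/42326 = 0.070949.
Expected number = 100 × 0.070949 = 7.1.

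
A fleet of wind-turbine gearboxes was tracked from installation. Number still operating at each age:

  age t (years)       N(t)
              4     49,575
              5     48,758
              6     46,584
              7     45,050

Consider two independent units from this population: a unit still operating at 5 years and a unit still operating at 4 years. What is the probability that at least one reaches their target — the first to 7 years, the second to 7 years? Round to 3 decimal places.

0.993

p₁ = N(7)/N(5) = 45,050/48,758 = 0.923951; p₂ = N(7)/N(4) = 45,050/49,575 = 0.908724.
P(at least one) = 1 − (1−p₁)(1−p₂) = 1 − 0.076049 × 0.091276 = 0.993059.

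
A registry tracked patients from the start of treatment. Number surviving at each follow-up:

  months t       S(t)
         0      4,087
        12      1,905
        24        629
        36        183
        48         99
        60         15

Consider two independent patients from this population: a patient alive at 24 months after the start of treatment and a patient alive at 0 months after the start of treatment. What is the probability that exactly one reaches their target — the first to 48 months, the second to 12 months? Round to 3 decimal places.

0.477

p₁ = S(48)/S(24) = 99/629 = 0.157393; p₂ = S(12)/S(0) = 1,905/4,087 = 0.466112.
P(exactly one) = p₁(1−p₂) + (1−p₁)p₂ = 0.084030 + 0.392749 = 0.476779.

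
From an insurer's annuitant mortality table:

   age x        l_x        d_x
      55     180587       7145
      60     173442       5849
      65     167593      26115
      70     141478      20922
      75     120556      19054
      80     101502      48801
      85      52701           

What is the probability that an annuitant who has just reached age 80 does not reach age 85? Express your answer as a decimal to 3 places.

0.481

P(die before 85 | alive at 80) = 1 − l_85/l_80 = 1 − 52701/101502 = (48801)/101502 = 0.480789.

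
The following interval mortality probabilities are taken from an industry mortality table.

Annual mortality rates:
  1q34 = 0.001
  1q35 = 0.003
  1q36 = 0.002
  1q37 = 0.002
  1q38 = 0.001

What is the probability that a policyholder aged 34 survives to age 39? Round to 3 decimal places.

Chaining the interval survival probabilities: (1 − 0.001) × (1 − 0.003) × (1 − 0.002) × (1 − 0.002) × (1 − 0.001).
= 0.999 × 0.997 × 0.998 × 0.998 × 0.999 = 0.991031.

0.991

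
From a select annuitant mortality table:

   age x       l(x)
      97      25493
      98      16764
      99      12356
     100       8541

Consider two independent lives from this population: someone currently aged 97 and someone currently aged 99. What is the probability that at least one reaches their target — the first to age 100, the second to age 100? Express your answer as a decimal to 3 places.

0.795

p₁ = l(100)/l(97) = 8541/25493 = 0.335033; p₂ = l(100)/l(99) = 8541/12356 = 0.691243.
P(at least one) = 1 − (1−p₁)(1−p₂) = 1 − 0.664967 × 0.308757 = 0.794687.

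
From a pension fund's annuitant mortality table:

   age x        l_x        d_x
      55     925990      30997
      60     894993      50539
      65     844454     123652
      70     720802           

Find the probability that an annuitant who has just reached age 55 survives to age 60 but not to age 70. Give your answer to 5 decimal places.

We want 5|10q55 = (l_60 − l_70)/l_55.
This is the probability of reaching 60 but not 70, conditional on being alive at 55: (l_60 − l_70) / l_55.
= (894993 − 720802) / 925990 = 174191 / 925990 = 0.188113.

0.18811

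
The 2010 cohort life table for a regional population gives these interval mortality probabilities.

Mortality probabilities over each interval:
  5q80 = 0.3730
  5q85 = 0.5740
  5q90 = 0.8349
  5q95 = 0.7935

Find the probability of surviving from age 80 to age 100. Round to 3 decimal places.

0.009

20p80 = (1 − 0.3730) × (1 − 0.5740) × (1 − 0.8349) × (1 − 0.7935).
= 0.6270 × 0.4260 × 0.1651 × 0.2065 = 0.009106.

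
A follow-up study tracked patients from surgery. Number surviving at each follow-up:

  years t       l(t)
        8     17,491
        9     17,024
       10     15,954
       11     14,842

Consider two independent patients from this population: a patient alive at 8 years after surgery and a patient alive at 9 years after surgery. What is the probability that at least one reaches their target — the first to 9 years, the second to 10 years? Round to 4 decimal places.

p₁ = l(9)/l(8) = 17,024/17,491 = 0.973301; p₂ = l(10)/l(9) = 15,954/17,024 = 0.937148.
P(at least one) = 1 − (1−p₁)(1−p₂) = 1 − 0.026699 × 0.062852 = 0.998322.

0.9983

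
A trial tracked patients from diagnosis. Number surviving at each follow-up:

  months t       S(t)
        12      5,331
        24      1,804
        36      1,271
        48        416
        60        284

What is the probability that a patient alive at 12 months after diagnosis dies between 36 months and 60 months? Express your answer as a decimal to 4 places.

0.1851

This is the probability of reaching 36 but not 60, conditional on being alive at 12: (S(36) − S(60)) / S(12).
= (1,271 − 284) / 5,331 = 987 / 5,331 = 0.185144.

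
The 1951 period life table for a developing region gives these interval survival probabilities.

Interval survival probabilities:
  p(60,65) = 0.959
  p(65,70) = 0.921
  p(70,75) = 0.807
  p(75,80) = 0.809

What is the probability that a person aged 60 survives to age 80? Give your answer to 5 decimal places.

0.57663

Survival from 60 to 80 is the product of surviving each interval: 0.959 × 0.921 × 0.807 × 0.809.
= 0.576634.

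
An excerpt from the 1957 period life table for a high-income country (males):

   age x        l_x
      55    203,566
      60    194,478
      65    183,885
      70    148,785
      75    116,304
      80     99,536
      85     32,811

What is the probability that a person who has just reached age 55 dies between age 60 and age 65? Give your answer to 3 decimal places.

0.052

We want 5|5q55 = (l_60 − l_65)/l_55.
This is the probability of reaching 60 but not 65, conditional on being alive at 55: (l_60 − l_65) / l_55.
= (194,478 − 183,885) / 203,566 = 10,593 / 203,566 = 0.052037.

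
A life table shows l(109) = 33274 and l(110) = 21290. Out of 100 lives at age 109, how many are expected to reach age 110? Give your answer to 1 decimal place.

The relevant probability is 21290/33274 = 0.639839.
Expected number = 100 × 0.639839 = 64.0.

64.0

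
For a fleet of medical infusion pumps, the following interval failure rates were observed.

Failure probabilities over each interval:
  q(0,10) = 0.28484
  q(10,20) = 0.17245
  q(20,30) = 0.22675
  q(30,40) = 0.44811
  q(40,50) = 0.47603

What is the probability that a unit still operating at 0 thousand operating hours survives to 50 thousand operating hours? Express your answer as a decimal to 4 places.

0.1323

The overall survival probability is (1 − 0.28484) × (1 − 0.17245) × (1 − 0.22675) × (1 − 0.44811) × (1 − 0.47603).
= 0.71516 × 0.82755 × 0.77325 × 0.55189 × 0.52397 = 0.132335.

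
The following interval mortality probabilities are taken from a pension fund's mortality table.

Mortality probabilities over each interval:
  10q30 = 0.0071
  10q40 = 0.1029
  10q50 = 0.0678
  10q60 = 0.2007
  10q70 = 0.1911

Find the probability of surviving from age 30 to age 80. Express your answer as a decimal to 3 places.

0.537

Chaining the interval survival probabilities: (1 − 0.0071) × (1 − 0.1029) × (1 − 0.0678) × (1 − 0.2007) × (1 − 0.1911).
= 0.9929 × 0.8971 × 0.9322 × 0.7993 × 0.8089 = 0.536859.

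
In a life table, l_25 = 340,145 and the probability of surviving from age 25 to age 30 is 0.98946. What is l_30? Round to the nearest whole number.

l_30 = l_25 × p = 340,145 × 0.98946 = 336560.

336560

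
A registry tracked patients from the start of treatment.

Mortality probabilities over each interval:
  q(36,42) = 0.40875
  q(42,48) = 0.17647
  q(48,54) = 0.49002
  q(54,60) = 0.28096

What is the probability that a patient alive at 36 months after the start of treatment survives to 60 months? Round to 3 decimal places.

0.179

Chaining the interval survival probabilities: (1 − 0.40875) × (1 − 0.17647) × (1 − 0.49002) × (1 − 0.28096).
= 0.59125 × 0.82353 × 0.50998 × 0.71904 = 0.178549.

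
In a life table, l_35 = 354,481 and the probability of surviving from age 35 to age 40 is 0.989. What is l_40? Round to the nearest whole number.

l_40 = l_35 × p = 354,481 × 0.989 = 350582.

350582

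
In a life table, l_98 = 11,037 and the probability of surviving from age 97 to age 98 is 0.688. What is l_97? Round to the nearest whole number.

16042

l_97 = l_98 / p = 11,037 / 0.688 = 16042.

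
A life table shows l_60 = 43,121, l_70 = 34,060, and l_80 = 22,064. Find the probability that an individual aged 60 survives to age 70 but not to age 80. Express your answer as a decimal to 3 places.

This is the probability of reaching 70 but not 80, conditional on being alive at 60: (l_70 − l_80) / l_60.
= (34,060 − 22,064) / 43,121 = 11,996 / 43,121 = 0.278194.

0.278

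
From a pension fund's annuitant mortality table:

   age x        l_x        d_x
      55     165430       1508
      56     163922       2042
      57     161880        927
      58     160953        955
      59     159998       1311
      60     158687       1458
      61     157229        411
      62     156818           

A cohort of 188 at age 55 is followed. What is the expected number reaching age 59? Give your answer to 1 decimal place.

The relevant probability is 159998/165430 = 0.967164.
Expected number = 188 × 0.967164 = 181.8.

181.8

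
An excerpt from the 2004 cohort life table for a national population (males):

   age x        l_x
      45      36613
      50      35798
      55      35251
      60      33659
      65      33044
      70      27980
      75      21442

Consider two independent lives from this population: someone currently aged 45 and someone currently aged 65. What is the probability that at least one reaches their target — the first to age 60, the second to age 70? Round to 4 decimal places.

0.9876

p₁ = l_60/l_45 = 33659/36613 = 0.919318; p₂ = l_70/l_65 = 27980/33044 = 0.846750.
P(at least one) = 1 − (1−p₁)(1−p₂) = 1 − 0.080682 × 0.153250 = 0.987635.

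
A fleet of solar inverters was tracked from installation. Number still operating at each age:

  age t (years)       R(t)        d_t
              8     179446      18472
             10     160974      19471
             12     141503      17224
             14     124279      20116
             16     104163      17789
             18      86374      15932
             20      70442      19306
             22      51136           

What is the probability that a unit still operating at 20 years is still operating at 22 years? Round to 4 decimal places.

0.7259

The conditional survival probability is R(22)/R(20) = 51136/70442 = 0.725931.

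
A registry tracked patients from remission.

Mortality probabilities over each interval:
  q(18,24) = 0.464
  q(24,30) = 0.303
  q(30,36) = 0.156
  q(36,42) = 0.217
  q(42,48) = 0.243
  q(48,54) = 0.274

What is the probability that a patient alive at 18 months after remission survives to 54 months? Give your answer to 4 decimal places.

Chaining the interval survival probabilities: (1 − 0.464) × (1 − 0.303) × (1 − 0.156) × (1 − 0.217) × (1 − 0.243) × (1 − 0.274).
= 0.536 × 0.697 × 0.844 × 0.783 × 0.757 × 0.726 = 0.135686.

0.1357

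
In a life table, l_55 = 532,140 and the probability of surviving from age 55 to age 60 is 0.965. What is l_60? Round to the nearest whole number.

513515

l_60 = l_55 × p = 532,140 × 0.965 = 513515.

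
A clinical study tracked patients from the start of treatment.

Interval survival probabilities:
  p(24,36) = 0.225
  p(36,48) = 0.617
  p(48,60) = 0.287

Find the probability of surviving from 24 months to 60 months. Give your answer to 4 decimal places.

0.0398

Survival from 24 to 60 is the product of surviving each interval: 0.225 × 0.617 × 0.287.
= 0.039843.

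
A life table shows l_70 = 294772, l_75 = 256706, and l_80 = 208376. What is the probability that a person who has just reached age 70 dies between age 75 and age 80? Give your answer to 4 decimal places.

0.1640

We want 5|5q70 = (l_75 − l_80)/l_70.
This is the probability of reaching 75 but not 80, conditional on being alive at 70: (l_75 − l_80) / l_70.
= (256706 − 208376) / 294772 = 48330 / 294772 = 0.163957.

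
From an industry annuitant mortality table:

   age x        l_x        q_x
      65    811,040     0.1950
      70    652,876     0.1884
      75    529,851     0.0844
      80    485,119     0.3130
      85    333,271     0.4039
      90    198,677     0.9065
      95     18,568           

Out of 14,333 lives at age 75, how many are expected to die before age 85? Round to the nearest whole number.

5318

The relevant probability is 1 − 333,271/529,851 = 0.371010.
Expected number = 14,333 × 0.371010 = 5318.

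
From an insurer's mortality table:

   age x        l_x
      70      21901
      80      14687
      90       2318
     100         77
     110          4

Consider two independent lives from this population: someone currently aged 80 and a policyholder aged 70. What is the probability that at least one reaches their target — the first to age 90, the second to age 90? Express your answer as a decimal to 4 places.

p₁ = l_90/l_80 = 2318/14687 = 0.157827; p₂ = l_90/l_70 = 2318/21901 = 0.105840.
P(at least one) = 1 − (1−p₁)(1−p₂) = 1 − 0.842173 × 0.894160 = 0.246963.

0.2470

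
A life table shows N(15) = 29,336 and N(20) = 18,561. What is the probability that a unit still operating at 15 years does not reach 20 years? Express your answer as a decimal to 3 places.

0.367

P(fail before 20 | operational at 15) = 1 − N(20)/N(15) = 1 − 18,561/29,336 = (10,775)/29,336 = 0.367296.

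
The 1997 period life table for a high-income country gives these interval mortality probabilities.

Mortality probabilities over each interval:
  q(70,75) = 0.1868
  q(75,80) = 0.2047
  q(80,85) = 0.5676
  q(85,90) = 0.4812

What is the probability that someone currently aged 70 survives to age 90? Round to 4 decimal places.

Chaining the interval survival probabilities: (1 − 0.1868) × (1 − 0.2047) × (1 − 0.5676) × (1 − 0.4812).
= 0.8132 × 0.7953 × 0.4324 × 0.5188 = 0.145082.

0.1451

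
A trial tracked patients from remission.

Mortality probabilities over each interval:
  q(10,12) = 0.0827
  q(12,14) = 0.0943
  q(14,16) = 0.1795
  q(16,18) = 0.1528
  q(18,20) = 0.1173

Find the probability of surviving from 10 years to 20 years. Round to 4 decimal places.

The overall survival probability is (1 − 0.0827) × (1 − 0.0943) × (1 − 0.1795) × (1 − 0.1528) × (1 − 0.1173).
= 0.9173 × 0.9057 × 0.8205 × 0.8472 × 0.8827 = 0.509769.

0.5098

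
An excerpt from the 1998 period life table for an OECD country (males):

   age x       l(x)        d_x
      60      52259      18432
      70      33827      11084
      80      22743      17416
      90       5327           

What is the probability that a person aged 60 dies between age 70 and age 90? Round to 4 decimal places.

This is the probability of reaching 70 but not 90, conditional on being alive at 60: (l(70) − l(90)) / l(60).
= (33827 − 5327) / 52259 = 28500 / 52259 = 0.545361.

0.5454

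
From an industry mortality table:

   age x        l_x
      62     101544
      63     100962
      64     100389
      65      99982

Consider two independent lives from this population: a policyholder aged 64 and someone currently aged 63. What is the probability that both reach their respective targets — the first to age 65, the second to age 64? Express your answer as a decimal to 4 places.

p₁ = l_65/l_64 = 99982/100389 = 0.995946; p₂ = l_64/l_63 = 100389/100962 = 0.994325.
P(both) = p₁ × p₂ = 0.995946 × 0.994325 = 0.990294.

0.9903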